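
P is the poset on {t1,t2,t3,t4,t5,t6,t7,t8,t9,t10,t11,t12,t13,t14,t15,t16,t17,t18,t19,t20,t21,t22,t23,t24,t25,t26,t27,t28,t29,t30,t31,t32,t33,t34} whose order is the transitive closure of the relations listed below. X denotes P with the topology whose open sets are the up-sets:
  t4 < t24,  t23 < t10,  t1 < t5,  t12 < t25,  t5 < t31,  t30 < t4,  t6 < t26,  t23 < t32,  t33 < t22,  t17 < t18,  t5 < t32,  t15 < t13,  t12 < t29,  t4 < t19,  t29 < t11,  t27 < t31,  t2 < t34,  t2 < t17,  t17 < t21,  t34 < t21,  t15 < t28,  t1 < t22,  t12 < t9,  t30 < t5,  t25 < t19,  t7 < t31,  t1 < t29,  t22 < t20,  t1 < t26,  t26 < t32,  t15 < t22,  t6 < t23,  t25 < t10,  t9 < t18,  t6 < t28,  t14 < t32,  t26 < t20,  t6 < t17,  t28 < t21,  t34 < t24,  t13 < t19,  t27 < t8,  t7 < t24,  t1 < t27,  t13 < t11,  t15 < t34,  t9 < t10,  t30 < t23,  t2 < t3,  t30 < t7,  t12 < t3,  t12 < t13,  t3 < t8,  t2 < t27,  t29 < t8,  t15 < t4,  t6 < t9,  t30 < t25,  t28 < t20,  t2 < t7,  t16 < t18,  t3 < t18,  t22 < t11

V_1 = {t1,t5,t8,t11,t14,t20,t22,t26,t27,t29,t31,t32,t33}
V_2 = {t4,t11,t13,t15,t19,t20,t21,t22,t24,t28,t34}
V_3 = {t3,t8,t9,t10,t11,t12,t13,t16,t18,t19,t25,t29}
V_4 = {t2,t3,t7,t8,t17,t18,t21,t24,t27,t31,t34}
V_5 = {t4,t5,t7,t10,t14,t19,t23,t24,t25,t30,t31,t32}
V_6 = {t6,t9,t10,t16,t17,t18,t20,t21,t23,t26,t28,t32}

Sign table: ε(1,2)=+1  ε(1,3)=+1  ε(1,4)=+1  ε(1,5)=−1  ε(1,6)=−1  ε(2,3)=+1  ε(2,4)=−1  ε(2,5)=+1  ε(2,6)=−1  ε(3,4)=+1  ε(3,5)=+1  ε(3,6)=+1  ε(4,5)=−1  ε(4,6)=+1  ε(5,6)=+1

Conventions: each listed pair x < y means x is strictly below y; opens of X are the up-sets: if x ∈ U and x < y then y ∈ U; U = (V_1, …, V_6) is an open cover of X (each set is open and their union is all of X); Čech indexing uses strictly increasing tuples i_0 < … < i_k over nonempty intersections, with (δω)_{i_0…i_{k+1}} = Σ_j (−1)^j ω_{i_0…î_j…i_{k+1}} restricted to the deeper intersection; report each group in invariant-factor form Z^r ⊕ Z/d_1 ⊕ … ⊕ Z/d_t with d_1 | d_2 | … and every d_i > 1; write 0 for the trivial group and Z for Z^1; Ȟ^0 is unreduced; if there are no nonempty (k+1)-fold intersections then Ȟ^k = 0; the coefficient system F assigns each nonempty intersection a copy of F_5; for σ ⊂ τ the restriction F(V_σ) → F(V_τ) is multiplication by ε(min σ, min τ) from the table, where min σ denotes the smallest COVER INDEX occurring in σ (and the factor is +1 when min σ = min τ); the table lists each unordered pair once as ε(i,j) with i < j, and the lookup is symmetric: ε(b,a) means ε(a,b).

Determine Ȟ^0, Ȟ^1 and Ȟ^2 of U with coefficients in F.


nonempty intersections:
  V12={t11,t20,t22} V13={t8,t11,t29} V14={t8,t27,t31} V15={t5,t14,t31,t32} V16={t20,t26,t32} V23={t11,t13,t19} V24={t21,t24,t34} V25={t4,t19,t24} V26={t20,t21,t28} V34={t3,t8,t18} V35={t10,t19,t25} V36={t9,t10,t16,t18} V45={t7,t24,t31} V46={t17,t18,t21} V56={t10,t23,t32}
  V123={t11} V126={t20} V134={t8} V145={t31} V156={t32} V235={t19} V245={t24} V246={t21} V346={t18} V356={t10}
C dims 6,15,10; δ0: rk_F5 6; δ1: rk_F5 9
Ȟ^0: (6−6)−0=0 ⇒ 0
Ȟ^1: (15−9)−6=0 ⇒ 0
Ȟ^2: (10−0)−9=1 ⇒ Z/5

Ȟ^0(U;F) ≅ 0, Ȟ^1(U;F) ≅ 0, Ȟ^2(U;F) ≅ Z/5


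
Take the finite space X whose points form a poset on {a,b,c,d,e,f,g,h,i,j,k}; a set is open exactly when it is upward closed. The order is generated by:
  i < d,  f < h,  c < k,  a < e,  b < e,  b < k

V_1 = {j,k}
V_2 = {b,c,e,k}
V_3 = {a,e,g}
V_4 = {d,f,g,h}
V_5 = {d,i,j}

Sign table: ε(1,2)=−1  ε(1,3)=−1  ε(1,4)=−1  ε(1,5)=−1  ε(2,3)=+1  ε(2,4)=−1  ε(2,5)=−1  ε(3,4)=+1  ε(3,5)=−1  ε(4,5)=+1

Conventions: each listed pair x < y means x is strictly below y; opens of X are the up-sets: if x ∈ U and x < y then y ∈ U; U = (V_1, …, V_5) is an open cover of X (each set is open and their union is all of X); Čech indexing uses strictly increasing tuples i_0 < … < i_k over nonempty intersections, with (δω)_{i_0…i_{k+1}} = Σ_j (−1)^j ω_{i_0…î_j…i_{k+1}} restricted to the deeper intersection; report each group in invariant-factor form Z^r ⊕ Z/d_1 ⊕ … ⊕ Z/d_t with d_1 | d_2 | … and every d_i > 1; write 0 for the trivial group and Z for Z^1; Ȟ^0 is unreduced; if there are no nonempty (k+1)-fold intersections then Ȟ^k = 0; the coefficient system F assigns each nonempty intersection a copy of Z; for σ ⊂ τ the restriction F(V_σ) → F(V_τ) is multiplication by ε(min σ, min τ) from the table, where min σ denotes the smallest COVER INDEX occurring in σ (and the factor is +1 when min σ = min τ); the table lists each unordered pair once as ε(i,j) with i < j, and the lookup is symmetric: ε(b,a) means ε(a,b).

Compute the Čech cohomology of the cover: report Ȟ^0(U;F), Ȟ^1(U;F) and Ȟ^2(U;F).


Ȟ^0 = Z, Ȟ^1 = Z and Ȟ^2 = 0

nonempty intersections:
  V12={k} V15={j} V23={e} V34={g} V45={d}
C dims 5,5; δ0: rk 4, SNF 1^4
Ȟ^0: (5−4)−0=1 ⇒ Z
Ȟ^1: (5−0)−4=1 ⇒ Z
Ȟ^2: (0−0)−0=0 ⇒ 0


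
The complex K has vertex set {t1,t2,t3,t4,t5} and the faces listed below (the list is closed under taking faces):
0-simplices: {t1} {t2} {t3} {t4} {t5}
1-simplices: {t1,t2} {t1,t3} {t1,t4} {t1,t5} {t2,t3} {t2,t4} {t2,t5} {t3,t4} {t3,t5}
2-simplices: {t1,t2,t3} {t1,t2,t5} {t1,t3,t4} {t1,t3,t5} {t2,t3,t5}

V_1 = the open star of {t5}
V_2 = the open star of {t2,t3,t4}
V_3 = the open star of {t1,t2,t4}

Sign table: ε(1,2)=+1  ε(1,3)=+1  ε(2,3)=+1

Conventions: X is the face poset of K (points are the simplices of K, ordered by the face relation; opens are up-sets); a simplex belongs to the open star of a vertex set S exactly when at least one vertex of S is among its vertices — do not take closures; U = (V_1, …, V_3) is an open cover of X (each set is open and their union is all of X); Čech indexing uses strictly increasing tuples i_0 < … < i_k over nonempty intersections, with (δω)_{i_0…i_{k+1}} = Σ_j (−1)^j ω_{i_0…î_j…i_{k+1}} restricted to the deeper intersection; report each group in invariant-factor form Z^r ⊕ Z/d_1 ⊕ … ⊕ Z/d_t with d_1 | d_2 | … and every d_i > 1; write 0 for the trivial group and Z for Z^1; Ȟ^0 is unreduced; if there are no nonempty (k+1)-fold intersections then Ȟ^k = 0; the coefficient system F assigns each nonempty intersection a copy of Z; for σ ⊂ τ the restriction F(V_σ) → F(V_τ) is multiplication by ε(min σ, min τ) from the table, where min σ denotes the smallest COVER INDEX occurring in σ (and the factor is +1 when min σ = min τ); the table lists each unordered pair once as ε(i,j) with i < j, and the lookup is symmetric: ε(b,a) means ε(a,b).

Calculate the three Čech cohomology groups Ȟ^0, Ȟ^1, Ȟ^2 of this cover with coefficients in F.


Ȟ^0 ≅ Z, Ȟ^1 ≅ 0 and Ȟ^2 ≅ 0

intersection data:
  V1={{t5},{t1,t5},{t2,t5},{t3,t5},{t1,t2,t5},{t1,t3,t5},{t2,t3,t5}} V2={{t2},{t3},{t4},{t1,t2},{t1,t3},{t1,t4},{t2,t3},{t2,t4},{t2,t5},{t3,t4},{t3,t5},{t1,t2,t3},{t1,t2,t5},{t1,t3,t4},{t1,t3,t5},{t2,t3,t5}} V3={{t1},{t2},{t4},{t1,t2},{t1,t3},{t1,t4},{t1,t5},{t2,t3},{t2,t4},{t2,t5},{t3,t4},{t1,t2,t3},{t1,t2,t5},{t1,t3,t4},{t1,t3,t5},{t2,t3,t5}}
  V12={{t2,t5},{t3,t5},{t1,t2,t5},{t1,t3,t5},{t2,t3,t5}} V13={{t1,t5},{t2,t5},{t1,t2,t5},{t1,t3,t5},{t2,t3,t5}} V23={{t2},{t4},{t1,t2},{t1,t3},{t1,t4},{t2,t3},{t2,t4},{t2,t5},{t3,t4},{t1,t2,t3},{t1,t2,t5},{t1,t3,t4},{t1,t3,t5},{t2,t3,t5}}
  V123={{t2,t5},{t1,t2,t5},{t1,t3,t5},{t2,t3,t5}}
C dims 3,3,1; δ0: rk 2, SNF 1^2; δ1: rk 1, SNF 1^1
Ȟ^0 = (3 − 2) − 0 = 1, so Ȟ^0 ≅ Z
Ȟ^1 = (3 − 1) − 2 = 0, so Ȟ^1 ≅ 0
Ȟ^2 = (1 − 0) − 1 = 0, so Ȟ^2 ≅ 0


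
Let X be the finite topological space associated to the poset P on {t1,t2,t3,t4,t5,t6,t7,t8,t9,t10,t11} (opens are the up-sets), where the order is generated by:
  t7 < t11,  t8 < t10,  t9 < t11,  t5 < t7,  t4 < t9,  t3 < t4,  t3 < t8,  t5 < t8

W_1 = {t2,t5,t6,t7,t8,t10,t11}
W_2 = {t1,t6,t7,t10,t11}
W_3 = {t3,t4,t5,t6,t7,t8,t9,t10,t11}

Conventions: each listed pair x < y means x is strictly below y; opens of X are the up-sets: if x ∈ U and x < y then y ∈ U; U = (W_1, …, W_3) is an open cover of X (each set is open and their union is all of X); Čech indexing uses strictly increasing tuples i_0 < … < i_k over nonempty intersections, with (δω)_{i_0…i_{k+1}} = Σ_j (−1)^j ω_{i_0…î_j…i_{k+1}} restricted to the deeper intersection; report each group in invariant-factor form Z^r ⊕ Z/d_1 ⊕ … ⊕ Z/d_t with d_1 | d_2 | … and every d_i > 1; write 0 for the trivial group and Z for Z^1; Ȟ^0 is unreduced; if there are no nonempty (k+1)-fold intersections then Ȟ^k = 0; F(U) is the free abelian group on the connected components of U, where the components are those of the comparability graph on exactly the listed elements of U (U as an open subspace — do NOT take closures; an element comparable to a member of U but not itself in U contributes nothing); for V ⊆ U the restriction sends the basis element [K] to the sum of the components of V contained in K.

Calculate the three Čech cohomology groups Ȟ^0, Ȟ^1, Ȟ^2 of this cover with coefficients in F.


nerve simplices:
  W12={t6,t7,t10,t11} W13={t5,t6,t7,t8,t10,t11} W23={t6,t7,t10,t11}
  W123={t6,t7,t10,t11}
components per intersection:
  W1: {t2} {t5,t7,t8,t10,t11} {t6}
  W2: {t1} {t6} {t7,t11} {t10}
  W3: {t3,t4,t5,t7,t8,t9,t10,t11} {t6}
  W12: {t6} {t7,t11} {t10}
  W13: {t5,t7,t8,t10,t11} {t6}
  W23: {t6} {t7,t11} {t10}
  W123: {t6} {t7,t11} {t10}
C dims 9,8,3; δ0: rk 5, SNF 1^5; δ1: rk 3, SNF 1^3
degree 0: 9−5−0 = 4 → Ȟ^0 ≅ Z^4
degree 1: 8−3−5 = 0 → Ȟ^1 ≅ 0
degree 2: 3−0−3 = 0 → Ȟ^2 ≅ 0

Ȟ^0 ≅ Z^4; Ȟ^1 ≅ 0; Ȟ^2 ≅ 0


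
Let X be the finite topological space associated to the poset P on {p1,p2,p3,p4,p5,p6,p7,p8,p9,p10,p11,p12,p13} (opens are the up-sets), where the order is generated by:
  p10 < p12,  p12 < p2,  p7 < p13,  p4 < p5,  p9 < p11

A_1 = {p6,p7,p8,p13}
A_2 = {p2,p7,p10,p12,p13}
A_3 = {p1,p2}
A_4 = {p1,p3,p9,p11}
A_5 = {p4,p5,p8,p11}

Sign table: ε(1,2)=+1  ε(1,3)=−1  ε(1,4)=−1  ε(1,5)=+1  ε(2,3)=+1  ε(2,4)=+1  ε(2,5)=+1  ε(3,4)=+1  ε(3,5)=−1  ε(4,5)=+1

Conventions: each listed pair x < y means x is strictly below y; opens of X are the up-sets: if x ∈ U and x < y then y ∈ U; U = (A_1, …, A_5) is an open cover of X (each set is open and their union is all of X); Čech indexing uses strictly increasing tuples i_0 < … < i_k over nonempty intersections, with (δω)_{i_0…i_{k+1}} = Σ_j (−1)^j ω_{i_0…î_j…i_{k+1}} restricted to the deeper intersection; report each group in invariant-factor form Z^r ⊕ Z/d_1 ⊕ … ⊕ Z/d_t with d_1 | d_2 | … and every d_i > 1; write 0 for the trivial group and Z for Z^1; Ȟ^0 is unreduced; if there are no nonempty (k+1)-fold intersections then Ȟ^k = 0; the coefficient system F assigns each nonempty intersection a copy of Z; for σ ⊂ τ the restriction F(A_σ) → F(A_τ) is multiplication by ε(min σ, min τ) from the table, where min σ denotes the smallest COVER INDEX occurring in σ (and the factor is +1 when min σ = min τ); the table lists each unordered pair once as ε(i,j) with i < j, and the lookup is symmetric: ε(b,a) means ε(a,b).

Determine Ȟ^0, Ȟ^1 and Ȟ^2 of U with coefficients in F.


Ȟ^0(U;F) ≅ Z; Ȟ^1(U;F) ≅ Z; Ȟ^2(U;F) ≅ 0

cover nerve:
  A12={p7,p13} A15={p8} A23={p2} A34={p1} A45={p11}
C dims 5,5; δ0: rk 4, SNF 1^4
Ȟ^0: (5−4)−0=1 ⇒ Z
Ȟ^1: (5−0)−4=1 ⇒ Z
Ȟ^2: (0−0)−0=0 ⇒ 0


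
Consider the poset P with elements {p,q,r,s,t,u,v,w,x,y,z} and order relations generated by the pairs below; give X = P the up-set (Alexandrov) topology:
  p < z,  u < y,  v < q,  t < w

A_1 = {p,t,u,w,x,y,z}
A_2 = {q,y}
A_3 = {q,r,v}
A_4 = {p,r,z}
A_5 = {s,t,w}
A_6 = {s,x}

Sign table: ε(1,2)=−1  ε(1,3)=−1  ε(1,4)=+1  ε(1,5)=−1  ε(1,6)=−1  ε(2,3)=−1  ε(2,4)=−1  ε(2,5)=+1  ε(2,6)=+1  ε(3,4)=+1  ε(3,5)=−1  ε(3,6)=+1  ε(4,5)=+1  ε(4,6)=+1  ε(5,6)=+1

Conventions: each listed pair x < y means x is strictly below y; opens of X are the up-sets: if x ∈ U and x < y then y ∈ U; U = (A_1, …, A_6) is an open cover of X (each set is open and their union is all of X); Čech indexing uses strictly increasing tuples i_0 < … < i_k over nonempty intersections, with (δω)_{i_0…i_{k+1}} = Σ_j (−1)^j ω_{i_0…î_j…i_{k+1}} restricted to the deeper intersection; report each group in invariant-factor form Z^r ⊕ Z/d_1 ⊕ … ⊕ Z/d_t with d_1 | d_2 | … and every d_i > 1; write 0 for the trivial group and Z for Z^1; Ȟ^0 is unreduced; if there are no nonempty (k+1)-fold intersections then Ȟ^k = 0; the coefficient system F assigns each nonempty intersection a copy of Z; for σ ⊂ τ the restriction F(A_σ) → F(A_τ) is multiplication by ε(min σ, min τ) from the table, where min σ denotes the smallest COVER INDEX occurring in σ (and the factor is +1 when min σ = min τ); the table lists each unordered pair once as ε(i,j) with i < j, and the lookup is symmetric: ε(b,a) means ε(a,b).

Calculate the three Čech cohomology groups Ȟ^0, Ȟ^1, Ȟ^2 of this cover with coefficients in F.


nonempty intersections:
  A12={y} A14={p,z} A15={t,w} A16={x} A23={q} A34={r} A56={s}
C dims 6,7; δ0: rk 5, SNF 1^5
Ȟ^0: (6−5)−0=1 ⇒ Z
Ȟ^1: (7−0)−5=2 ⇒ Z^2
Ȟ^2: (0−0)−0=0 ⇒ 0

Ȟ^0 ≅ Z, Ȟ^1 ≅ Z^2 and Ȟ^2 ≅ 0


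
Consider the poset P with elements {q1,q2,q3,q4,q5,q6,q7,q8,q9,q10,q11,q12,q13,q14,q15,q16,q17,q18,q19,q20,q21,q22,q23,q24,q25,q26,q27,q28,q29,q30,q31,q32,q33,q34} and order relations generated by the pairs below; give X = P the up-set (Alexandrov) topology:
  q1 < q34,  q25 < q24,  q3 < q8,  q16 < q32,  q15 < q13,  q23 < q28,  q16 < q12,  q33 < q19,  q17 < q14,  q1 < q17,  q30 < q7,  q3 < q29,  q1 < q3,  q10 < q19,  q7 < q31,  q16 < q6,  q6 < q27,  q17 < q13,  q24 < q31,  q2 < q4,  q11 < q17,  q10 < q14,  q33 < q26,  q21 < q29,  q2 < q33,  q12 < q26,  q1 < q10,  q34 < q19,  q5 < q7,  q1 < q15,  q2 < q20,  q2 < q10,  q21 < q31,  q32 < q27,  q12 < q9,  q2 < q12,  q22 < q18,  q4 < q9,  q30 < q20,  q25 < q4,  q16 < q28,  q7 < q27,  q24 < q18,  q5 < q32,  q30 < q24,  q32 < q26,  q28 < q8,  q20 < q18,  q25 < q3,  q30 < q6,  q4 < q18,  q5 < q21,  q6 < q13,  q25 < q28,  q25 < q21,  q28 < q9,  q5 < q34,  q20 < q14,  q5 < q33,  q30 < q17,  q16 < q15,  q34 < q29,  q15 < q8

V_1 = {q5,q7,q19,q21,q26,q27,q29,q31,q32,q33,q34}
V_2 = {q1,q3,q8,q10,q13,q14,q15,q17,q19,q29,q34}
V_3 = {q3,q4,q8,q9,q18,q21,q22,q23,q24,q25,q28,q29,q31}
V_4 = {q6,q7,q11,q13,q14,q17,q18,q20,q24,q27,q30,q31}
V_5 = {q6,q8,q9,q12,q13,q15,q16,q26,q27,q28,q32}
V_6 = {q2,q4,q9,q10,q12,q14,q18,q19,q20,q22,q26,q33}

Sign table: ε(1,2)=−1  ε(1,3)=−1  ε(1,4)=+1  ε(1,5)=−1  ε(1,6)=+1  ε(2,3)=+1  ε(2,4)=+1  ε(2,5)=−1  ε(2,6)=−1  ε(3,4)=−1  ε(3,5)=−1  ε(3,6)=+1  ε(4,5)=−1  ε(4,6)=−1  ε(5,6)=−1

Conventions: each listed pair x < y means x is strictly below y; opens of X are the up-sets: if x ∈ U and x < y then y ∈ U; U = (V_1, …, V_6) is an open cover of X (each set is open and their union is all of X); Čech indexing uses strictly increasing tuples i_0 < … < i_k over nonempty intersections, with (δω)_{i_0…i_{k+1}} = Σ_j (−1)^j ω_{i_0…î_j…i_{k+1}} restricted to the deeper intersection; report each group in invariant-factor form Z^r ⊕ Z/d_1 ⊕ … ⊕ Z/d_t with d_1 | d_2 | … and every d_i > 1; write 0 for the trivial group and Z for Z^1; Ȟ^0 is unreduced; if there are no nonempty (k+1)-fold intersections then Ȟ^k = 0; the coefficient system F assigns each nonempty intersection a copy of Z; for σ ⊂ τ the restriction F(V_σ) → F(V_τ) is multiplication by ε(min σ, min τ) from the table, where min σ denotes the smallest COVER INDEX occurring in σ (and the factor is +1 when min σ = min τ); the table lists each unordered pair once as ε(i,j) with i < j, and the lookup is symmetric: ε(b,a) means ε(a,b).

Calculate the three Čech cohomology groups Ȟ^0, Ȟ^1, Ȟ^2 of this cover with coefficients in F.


intersection data:
  V12={q19,q29,q34} V13={q21,q29,q31} V14={q7,q27,q31} V15={q26,q27,q32} V16={q19,q26,q33} V23={q3,q8,q29} V24={q13,q14,q17} V25={q8,q13,q15} V26={q10,q14,q19} V34={q18,q24,q31} V35={q8,q9,q28} V36={q4,q9,q18,q22} V45={q6,q13,q27} V46={q14,q18,q20} V56={q9,q12,q26}
  V123={q29} V126={q19} V134={q31} V145={q27} V156={q26} V235={q8} V245={q13} V246={q14} V346={q18} V356={q9}
C dims 6,15,10; δ0: rk 6, SNF 1^5·2; δ1: rk 9, SNF 1^9
Ȟ^0 = (6 − 6) − 0 = 0, so Ȟ^0 ≅ 0
Ȟ^1 = (15 − 9) − 6 = 0 plus torsion [2], so Ȟ^1 ≅ Z/2
Ȟ^2 = (10 − 0) − 9 = 1, so Ȟ^2 ≅ Z

Ȟ^0(U;F) ≅ 0,  Ȟ^1(U;F) ≅ Z/2,  Ȟ^2(U;F) ≅ Z


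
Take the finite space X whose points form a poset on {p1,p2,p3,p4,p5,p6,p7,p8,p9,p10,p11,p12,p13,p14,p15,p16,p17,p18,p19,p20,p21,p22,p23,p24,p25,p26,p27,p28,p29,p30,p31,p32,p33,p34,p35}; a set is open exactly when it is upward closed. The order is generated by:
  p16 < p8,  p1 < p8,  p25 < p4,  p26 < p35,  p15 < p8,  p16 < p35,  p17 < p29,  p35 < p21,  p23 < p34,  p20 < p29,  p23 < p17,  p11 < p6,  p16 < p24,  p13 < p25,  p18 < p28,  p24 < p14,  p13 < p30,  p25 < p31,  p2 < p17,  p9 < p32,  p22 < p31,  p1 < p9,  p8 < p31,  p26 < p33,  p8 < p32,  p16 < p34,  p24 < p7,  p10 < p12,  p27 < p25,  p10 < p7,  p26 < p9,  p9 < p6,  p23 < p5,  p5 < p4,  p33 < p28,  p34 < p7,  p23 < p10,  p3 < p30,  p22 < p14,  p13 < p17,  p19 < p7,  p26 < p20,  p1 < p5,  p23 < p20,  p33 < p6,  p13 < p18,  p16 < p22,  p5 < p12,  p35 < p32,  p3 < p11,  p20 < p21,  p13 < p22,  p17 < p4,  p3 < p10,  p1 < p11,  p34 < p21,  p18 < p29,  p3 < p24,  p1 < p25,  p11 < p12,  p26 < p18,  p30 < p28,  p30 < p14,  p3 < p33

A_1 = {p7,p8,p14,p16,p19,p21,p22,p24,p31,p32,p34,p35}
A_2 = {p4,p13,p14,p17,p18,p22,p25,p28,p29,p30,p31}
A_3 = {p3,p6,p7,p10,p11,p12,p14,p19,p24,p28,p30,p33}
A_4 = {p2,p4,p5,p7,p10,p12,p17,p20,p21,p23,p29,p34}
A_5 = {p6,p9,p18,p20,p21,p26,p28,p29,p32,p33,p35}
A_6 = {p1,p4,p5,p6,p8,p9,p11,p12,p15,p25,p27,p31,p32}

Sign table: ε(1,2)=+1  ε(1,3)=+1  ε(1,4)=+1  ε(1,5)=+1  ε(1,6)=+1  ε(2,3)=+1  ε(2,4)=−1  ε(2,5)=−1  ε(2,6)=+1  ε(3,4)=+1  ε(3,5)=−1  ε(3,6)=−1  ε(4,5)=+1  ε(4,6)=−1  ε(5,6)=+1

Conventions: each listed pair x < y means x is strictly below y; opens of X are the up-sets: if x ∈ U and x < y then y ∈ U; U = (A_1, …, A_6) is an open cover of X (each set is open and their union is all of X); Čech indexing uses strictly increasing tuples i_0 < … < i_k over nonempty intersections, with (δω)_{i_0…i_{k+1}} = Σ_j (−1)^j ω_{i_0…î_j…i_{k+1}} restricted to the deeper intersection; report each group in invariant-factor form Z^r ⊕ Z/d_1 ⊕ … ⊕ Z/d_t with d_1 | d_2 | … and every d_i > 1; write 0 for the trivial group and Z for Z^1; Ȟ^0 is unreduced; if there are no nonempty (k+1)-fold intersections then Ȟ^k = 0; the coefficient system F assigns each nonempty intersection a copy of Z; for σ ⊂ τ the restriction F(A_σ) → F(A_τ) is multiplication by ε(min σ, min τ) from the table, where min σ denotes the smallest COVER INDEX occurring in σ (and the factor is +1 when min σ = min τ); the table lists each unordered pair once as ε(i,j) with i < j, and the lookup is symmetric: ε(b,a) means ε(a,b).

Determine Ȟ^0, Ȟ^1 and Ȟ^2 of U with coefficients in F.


cover nerve:
  A12={p14,p22,p31} A13={p7,p14,p19,p24} A14={p7,p21,p34} A15={p21,p32,p35} A16={p8,p31,p32} A23={p14,p28,p30} A24={p4,p17,p29} A25={p18,p28,p29} A26={p4,p25,p31} A34={p7,p10,p12} A35={p6,p28,p33} A36={p6,p11,p12} A45={p20,p21,p29} A46={p4,p5,p12} A56={p6,p9,p32}
  A123={p14} A126={p31} A134={p7} A145={p21} A156={p32} A235={p28} A245={p29} A246={p4} A346={p12} A356={p6}
C dims 6,15,10; δ0: rk 6, SNF 1^5·2; δ1: rk 9, SNF 1^9
Ȟ^0: (6−6)−0=0 ⇒ 0
Ȟ^1: (15−9)−6=0 plus torsion [2] ⇒ Z/2
Ȟ^2: (10−0)−9=1 ⇒ Z

Ȟ^0 = 0,  Ȟ^1 = Z/2,  Ȟ^2 = Z


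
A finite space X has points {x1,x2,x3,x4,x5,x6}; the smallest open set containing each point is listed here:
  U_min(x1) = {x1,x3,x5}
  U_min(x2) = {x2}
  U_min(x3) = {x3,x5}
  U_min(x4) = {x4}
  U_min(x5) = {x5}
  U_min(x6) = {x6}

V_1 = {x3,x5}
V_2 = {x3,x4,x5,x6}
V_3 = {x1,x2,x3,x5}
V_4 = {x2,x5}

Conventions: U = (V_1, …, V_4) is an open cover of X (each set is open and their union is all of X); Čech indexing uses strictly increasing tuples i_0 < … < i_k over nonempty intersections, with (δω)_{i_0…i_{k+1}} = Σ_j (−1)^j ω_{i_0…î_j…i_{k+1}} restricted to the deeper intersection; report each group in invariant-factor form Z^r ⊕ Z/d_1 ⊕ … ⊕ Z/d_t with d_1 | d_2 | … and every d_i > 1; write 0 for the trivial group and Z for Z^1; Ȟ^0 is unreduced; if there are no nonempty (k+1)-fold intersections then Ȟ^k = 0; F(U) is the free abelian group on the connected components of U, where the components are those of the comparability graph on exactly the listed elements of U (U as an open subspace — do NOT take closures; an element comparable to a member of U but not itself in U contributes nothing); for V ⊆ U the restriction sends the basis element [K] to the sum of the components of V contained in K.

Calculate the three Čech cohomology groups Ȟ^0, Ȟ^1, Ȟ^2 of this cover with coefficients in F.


intersection data:
  V12={x3,x5} V13={x3,x5} V14={x5} V23={x3,x5} V24={x5} V34={x2,x5}
  V123={x3,x5} V124={x5} V134={x5} V234={x5}
  V1234={x5}
components per intersection:
  V1: {x3,x5}
  V2: {x3,x5} {x4} {x6}
  V3: {x1,x3,x5} {x2}
  V4: {x2} {x5}
  V12: {x3,x5}
  V13: {x3,x5}
  V14: {x5}
  V23: {x3,x5}
  V24: {x5}
  V34: {x2} {x5}
  V123: {x3,x5}
  V124: {x5}
  V134: {x5}
  V234: {x5}
  V1234: {x5}
C dims 8,7,4,1; δ0: rk 4, SNF 1^4; δ1: rk 3, SNF 1^3; δ2: rk 1, SNF 1^1
Ȟ^0 = (8 − 4) − 0 = 4, so Ȟ^0 ≅ Z^4
Ȟ^1 = (7 − 3) − 4 = 0, so Ȟ^1 ≅ 0
Ȟ^2 = (4 − 1) − 3 = 0, so Ȟ^2 ≅ 0

Ȟ^0(U;F) ≅ Z^4; Ȟ^1(U;F) ≅ 0; Ȟ^2(U;F) ≅ 0


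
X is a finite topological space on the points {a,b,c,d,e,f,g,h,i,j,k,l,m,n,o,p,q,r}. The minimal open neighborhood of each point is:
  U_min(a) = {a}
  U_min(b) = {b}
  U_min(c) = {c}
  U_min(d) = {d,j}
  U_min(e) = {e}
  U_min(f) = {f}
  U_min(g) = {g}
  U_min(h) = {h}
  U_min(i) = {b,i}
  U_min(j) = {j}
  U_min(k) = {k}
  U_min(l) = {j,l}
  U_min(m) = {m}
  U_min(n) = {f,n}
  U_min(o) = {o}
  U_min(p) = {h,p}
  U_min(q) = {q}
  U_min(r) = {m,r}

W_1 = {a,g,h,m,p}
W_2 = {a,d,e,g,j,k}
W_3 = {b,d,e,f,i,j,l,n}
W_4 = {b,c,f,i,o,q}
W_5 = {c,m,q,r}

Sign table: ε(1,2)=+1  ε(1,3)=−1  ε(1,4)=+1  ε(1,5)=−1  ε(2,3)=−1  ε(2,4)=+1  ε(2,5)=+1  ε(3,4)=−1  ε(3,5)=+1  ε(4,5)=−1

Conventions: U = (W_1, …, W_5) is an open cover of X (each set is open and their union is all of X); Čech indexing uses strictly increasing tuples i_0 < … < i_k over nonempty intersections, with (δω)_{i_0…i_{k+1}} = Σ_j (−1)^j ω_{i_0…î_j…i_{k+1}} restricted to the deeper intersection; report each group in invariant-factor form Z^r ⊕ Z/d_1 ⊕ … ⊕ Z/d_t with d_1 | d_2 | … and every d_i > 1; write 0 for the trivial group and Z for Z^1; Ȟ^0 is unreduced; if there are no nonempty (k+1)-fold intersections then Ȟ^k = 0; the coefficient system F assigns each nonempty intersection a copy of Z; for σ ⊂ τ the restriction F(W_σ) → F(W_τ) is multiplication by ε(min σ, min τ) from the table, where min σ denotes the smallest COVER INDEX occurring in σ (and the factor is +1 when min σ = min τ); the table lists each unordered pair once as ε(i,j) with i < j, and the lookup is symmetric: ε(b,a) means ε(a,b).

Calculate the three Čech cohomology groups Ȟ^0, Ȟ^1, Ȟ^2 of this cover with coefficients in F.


cover nerve:
  W12={a,g} W15={m} W23={d,e,j} W34={b,f,i} W45={c,q}
C dims 5,5; δ0: rk 4, SNF 1^4
Ȟ^0: (5−4)−0=1 ⇒ Z
Ȟ^1: (5−0)−4=1 ⇒ Z
Ȟ^2: (0−0)−0=0 ⇒ 0

Ȟ^0(U;F) ≅ Z, Ȟ^1(U;F) ≅ Z and Ȟ^2(U;F) ≅ 0


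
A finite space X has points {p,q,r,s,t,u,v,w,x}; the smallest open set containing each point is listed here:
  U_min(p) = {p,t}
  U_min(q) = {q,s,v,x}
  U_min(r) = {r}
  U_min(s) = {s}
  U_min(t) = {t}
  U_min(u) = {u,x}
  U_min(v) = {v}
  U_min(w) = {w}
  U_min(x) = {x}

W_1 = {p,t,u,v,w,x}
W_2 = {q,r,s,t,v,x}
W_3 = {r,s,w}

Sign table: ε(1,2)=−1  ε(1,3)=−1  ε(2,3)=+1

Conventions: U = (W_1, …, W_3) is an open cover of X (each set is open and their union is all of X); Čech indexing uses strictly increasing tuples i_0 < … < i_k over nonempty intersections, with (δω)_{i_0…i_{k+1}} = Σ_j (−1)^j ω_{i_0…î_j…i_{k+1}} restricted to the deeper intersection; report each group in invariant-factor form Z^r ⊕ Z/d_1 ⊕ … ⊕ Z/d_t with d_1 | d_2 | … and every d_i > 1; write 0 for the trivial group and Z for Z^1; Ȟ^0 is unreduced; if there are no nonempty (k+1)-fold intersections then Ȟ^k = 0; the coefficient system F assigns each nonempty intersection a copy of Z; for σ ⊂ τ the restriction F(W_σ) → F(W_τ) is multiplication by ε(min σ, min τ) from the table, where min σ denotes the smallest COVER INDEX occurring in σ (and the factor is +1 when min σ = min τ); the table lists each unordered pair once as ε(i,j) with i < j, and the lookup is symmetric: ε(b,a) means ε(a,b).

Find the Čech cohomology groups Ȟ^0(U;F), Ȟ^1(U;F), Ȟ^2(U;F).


nonempty overlaps:
  W12={t,v,x} W13={w} W23={r,s}
C dims 3,3; δ0: rk 2, SNF 1^2
degree 0: 3−2−0 = 1 → Ȟ^0 ≅ Z
degree 1: 3−0−2 = 1 → Ȟ^1 ≅ Z
degree 2: 0−0−0 = 0 → Ȟ^2 ≅ 0

Ȟ^0 ≅ Z, Ȟ^1 ≅ Z, Ȟ^2 ≅ 0


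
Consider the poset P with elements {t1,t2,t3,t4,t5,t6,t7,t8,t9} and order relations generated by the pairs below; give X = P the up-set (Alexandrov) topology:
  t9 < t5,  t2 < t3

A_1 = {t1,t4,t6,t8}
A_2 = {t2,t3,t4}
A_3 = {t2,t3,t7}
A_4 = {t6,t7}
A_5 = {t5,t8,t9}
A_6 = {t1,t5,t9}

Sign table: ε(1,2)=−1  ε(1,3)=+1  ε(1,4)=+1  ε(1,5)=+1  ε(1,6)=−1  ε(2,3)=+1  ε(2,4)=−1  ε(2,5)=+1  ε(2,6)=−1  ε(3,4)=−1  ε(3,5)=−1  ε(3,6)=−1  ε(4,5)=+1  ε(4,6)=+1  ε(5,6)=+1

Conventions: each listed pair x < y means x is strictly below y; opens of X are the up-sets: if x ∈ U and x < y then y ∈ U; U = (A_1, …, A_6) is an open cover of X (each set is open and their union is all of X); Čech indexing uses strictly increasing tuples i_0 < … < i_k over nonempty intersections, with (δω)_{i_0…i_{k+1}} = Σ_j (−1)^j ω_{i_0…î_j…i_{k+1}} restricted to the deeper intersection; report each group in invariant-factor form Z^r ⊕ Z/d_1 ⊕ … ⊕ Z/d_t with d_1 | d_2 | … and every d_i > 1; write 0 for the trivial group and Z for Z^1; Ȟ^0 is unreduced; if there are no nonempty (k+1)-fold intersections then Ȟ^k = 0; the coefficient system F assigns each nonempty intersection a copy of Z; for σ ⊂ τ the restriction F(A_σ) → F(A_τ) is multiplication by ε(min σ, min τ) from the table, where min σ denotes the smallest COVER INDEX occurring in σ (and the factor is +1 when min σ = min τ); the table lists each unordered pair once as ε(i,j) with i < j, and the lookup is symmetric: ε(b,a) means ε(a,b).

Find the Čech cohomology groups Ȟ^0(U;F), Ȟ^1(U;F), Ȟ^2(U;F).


cover nerve:
  A12={t4} A14={t6} A15={t8} A16={t1} A23={t2,t3} A34={t7} A56={t5,t9}
C dims 6,7; δ0: rk 6, SNF 1^5·2
Ȟ^0: (6−6)−0=0 ⇒ 0
Ȟ^1: (7−0)−6=1 plus torsion [2] ⇒ Z ⊕ Z/2
Ȟ^2: (0−0)−0=0 ⇒ 0

Ȟ^0 = 0,  Ȟ^1 = Z ⊕ Z/2,  Ȟ^2 = 0


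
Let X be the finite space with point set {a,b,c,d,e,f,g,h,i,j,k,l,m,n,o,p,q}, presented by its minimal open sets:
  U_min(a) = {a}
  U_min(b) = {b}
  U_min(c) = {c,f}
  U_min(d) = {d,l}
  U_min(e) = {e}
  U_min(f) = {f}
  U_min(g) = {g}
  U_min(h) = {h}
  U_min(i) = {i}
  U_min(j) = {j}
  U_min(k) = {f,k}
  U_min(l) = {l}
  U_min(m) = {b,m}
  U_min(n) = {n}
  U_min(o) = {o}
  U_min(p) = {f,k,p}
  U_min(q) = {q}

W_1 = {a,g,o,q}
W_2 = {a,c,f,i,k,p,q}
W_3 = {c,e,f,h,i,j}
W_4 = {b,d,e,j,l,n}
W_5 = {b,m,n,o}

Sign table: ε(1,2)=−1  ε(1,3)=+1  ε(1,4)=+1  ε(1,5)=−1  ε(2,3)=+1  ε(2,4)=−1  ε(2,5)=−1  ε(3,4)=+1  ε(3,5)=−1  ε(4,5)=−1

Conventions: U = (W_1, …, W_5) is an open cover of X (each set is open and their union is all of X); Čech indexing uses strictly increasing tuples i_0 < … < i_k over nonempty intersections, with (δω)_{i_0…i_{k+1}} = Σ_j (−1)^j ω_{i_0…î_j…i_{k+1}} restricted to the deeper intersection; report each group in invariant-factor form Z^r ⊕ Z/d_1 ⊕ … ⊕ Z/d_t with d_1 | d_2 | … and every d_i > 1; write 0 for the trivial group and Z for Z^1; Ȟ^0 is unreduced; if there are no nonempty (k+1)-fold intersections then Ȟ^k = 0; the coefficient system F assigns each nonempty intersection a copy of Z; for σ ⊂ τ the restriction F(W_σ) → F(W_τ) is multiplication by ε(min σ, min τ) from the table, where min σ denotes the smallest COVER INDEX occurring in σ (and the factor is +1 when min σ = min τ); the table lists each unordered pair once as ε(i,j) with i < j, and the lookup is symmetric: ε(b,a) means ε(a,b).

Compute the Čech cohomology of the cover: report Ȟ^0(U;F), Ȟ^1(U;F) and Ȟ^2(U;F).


intersection data:
  W12={a,q} W15={o} W23={c,f,i} W34={e,j} W45={b,n}
C dims 5,5; δ0: rk 5, SNF 1^4·2
Ȟ^0 = (5 − 5) − 0 = 0, so Ȟ^0 ≅ 0
Ȟ^1 = (5 − 0) − 5 = 0 plus torsion [2], so Ȟ^1 ≅ Z/2
Ȟ^2 = (0 − 0) − 0 = 0, so Ȟ^2 ≅ 0

Ȟ^0 = 0,  Ȟ^1 = Z/2,  Ȟ^2 = 0


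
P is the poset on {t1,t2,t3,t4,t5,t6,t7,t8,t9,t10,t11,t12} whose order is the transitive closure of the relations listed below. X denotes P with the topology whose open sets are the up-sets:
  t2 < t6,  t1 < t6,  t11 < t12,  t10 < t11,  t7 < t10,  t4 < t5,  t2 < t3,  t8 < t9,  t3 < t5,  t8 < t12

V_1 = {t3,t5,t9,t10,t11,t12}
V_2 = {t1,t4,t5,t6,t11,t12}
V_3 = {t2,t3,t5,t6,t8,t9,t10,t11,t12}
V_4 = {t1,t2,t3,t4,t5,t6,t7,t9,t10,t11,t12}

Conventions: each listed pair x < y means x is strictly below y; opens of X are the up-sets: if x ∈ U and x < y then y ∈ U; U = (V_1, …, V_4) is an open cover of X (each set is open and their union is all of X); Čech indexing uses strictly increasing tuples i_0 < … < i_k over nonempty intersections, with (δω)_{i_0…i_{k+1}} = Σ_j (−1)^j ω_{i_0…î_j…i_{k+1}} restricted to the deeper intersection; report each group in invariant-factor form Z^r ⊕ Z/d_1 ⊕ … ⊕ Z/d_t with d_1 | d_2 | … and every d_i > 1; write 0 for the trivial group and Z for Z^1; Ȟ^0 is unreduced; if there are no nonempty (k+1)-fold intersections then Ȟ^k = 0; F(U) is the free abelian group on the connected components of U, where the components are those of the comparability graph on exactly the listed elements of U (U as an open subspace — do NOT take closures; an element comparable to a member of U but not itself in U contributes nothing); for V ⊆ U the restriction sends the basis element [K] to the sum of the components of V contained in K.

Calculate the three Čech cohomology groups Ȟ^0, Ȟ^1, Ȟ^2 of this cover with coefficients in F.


Ȟ^0 ≅ Z^2, Ȟ^1 ≅ 0 and Ȟ^2 ≅ 0

cover nerve:
  V12={t5,t11,t12} V13={t3,t5,t9,t10,t11,t12} V14={t3,t5,t9,t10,t11,t12} V23={t5,t6,t11,t12} V24={t1,t4,t5,t6,t11,t12} V34={t2,t3,t5,t6,t9,t10,t11,t12}
  V123={t5,t11,t12} V124={t5,t11,t12} V134={t3,t5,t9,t10,t11,t12} V234={t5,t6,t11,t12}
  V1234={t5,t11,t12}
components per intersection:
  V1: {t3,t5} {t9} {t10,t11,t12}
  V2: {t1,t6} {t4,t5} {t11,t12}
  V3: {t2,t3,t5,t6} {t8,t9,t10,t11,t12}
  V4: {t1,t2,t3,t4,t5,t6} {t7,t10,t11,t12} {t9}
  V12: {t5} {t11,t12}
  V13: {t3,t5} {t9} {t10,t11,t12}
  V14: {t3,t5} {t9} {t10,t11,t12}
  V23: {t5} {t6} {t11,t12}
  V24: {t1,t6} {t4,t5} {t11,t12}
  V34: {t2,t3,t5,t6} {t9} {t10,t11,t12}
  V123: {t5} {t11,t12}
  V124: {t5} {t11,t12}
  V134: {t3,t5} {t9} {t10,t11,t12}
  V234: {t5} {t6} {t11,t12}
  V1234: {t5} {t11,t12}
C dims 11,17,10,2; δ0: rk 9, SNF 1^9; δ1: rk 8, SNF 1^8; δ2: rk 2, SNF 1^2
Ȟ^0: (11−9)−0=2 ⇒ Z^2
Ȟ^1: (17−8)−9=0 ⇒ 0
Ȟ^2: (10−2)−8=0 ⇒ 0


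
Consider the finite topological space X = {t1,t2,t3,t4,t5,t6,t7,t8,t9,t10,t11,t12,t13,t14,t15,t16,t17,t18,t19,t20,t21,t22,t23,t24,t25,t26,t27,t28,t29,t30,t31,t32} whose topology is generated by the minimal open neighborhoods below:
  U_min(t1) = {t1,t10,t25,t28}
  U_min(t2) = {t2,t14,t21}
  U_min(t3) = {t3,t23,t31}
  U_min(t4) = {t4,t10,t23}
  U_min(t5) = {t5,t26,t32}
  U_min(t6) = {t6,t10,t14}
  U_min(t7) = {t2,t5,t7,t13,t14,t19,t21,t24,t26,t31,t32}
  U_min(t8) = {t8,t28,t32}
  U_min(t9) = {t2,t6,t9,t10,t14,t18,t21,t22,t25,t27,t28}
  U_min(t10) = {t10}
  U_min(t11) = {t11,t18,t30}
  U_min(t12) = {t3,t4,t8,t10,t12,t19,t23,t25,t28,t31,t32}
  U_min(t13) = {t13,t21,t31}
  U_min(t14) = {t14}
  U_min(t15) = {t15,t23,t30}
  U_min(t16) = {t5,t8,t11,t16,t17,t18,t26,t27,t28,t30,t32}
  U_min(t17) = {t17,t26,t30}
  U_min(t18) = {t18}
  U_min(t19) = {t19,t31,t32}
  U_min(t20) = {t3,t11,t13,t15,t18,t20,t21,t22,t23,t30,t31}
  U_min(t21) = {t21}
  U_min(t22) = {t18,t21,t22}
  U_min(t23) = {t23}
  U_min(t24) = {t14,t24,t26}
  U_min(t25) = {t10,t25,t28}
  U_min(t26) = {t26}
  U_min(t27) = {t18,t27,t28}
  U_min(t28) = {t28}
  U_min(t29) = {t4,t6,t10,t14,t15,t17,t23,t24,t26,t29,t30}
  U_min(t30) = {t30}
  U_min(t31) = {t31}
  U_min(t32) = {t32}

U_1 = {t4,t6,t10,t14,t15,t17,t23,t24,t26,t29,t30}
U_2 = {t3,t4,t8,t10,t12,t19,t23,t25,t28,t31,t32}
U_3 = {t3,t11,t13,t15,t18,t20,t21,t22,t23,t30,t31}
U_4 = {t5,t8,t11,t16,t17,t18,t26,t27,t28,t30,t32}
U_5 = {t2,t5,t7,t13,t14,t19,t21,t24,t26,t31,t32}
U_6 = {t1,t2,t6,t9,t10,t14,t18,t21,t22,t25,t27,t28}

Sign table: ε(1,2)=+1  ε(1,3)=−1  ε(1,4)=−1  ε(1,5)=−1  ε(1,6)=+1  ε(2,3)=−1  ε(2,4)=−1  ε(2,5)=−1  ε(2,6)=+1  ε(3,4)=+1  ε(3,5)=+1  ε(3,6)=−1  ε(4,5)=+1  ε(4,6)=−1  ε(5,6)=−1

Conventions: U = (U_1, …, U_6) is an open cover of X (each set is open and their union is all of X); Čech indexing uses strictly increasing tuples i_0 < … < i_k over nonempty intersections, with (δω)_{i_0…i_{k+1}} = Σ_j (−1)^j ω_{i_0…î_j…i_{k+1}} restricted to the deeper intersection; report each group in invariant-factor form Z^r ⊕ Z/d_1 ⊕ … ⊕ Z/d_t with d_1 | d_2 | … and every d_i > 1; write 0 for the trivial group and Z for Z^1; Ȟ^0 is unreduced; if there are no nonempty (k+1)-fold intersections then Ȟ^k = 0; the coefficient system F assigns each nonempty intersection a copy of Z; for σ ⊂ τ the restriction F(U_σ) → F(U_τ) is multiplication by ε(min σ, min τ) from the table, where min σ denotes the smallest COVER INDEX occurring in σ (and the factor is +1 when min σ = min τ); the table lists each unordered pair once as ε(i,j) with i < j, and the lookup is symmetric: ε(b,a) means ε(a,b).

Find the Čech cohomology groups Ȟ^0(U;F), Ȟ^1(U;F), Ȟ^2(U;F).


cover nerve:
  U12={t4,t10,t23} U13={t15,t23,t30} U14={t17,t26,t30} U15={t14,t24,t26} U16={t6,t10,t14} U23={t3,t23,t31} U24={t8,t28,t32} U25={t19,t31,t32} U26={t10,t25,t28} U34={t11,t18,t30} U35={t13,t21,t31} U36={t18,t21,t22} U45={t5,t26,t32} U46={t18,t27,t28} U56={t2,t14,t21}
  U123={t23} U126={t10} U134={t30} U145={t26} U156={t14} U235={t31} U245={t32} U246={t28} U346={t18} U356={t21}
C dims 6,15,10; δ0: rk 5, SNF 1^5; δ1: rk 10, SNF 1^9·2
Ȟ^0: (6−5)−0=1 ⇒ Z
Ȟ^1: (15−10)−5=0 ⇒ 0
Ȟ^2: (10−0)−10=0 plus torsion [2] ⇒ Z/2

Ȟ^0 ≅ Z, Ȟ^1 ≅ 0, Ȟ^2 ≅ Z/2


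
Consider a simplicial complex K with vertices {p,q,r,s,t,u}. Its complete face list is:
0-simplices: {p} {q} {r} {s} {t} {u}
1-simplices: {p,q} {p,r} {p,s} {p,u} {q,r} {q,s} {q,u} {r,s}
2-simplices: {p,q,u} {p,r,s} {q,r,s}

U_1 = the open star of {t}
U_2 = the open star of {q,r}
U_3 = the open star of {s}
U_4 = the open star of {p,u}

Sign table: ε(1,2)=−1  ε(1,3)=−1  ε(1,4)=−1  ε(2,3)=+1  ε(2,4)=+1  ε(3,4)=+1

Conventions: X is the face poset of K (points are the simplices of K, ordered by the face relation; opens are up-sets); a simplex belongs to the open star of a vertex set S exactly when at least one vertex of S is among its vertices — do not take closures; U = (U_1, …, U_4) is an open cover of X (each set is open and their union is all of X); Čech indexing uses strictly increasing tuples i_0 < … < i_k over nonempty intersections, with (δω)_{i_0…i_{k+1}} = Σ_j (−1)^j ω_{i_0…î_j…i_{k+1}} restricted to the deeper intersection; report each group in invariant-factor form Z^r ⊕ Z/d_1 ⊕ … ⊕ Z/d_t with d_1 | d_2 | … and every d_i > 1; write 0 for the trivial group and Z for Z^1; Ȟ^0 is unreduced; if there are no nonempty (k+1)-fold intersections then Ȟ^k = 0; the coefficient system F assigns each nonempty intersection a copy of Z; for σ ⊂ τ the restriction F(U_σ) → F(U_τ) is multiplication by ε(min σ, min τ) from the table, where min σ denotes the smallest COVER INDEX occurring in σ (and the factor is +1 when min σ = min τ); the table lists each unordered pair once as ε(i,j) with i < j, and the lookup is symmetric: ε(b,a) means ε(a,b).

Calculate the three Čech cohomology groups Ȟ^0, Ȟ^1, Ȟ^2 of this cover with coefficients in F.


Ȟ^0 = Z^2,  Ȟ^1 = 0,  Ȟ^2 = 0

nerve of the cover:
  U1={{t}} U2={{q},{r},{p,q},{p,r},{q,r},{q,s},{q,u},{r,s},{p,q,u},{p,r,s},{q,r,s}} U3={{s},{p,s},{q,s},{r,s},{p,r,s},{q,r,s}} U4={{p},{u},{p,q},{p,r},{p,s},{p,u},{q,u},{p,q,u},{p,r,s}}
  U23={{q,s},{r,s},{p,r,s},{q,r,s}} U24={{p,q},{p,r},{q,u},{p,q,u},{p,r,s}} U34={{p,s},{p,r,s}}
  U234={{p,r,s}}
C dims 4,3,1; δ0: rk 2, SNF 1^2; δ1: rk 1, SNF 1^1
Ȟ^0 = (4 − 2) − 0 = 2, so Ȟ^0 ≅ Z^2
Ȟ^1 = (3 − 1) − 2 = 0, so Ȟ^1 ≅ 0
Ȟ^2 = (1 − 0) − 1 = 0, so Ȟ^2 ≅ 0


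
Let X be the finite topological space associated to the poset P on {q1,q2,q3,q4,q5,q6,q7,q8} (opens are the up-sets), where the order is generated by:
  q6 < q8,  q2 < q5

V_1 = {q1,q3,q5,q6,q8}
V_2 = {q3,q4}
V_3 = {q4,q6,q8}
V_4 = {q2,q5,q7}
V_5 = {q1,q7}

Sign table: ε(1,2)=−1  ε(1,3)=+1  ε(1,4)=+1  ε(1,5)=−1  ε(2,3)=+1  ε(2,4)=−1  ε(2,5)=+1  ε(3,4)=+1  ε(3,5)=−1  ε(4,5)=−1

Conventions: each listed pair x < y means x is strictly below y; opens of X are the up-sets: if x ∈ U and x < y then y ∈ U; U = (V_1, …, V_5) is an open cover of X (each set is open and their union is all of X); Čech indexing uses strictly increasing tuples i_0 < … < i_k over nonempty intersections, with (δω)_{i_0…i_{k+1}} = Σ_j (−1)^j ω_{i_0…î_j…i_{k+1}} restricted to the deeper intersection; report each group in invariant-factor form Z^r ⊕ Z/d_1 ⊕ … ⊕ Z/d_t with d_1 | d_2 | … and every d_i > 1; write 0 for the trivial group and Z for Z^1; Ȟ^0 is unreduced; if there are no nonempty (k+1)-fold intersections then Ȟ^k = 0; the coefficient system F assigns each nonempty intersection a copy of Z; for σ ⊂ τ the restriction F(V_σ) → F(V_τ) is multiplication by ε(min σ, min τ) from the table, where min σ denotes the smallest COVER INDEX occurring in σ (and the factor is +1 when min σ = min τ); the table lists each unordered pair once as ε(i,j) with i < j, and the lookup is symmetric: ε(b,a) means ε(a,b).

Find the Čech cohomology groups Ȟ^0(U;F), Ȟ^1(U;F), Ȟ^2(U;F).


nonempty intersections:
  V12={q3} V13={q6,q8} V14={q5} V15={q1} V23={q4} V45={q7}
C dims 5,6; δ0: rk 5, SNF 1^4·2
Ȟ^0: (5−5)−0=0 ⇒ 0
Ȟ^1: (6−0)−5=1 plus torsion [2] ⇒ Z ⊕ Z/2
Ȟ^2: (0−0)−0=0 ⇒ 0

Ȟ^0(U;F) ≅ 0,  Ȟ^1(U;F) ≅ Z ⊕ Z/2,  Ȟ^2(U;F) ≅ 0


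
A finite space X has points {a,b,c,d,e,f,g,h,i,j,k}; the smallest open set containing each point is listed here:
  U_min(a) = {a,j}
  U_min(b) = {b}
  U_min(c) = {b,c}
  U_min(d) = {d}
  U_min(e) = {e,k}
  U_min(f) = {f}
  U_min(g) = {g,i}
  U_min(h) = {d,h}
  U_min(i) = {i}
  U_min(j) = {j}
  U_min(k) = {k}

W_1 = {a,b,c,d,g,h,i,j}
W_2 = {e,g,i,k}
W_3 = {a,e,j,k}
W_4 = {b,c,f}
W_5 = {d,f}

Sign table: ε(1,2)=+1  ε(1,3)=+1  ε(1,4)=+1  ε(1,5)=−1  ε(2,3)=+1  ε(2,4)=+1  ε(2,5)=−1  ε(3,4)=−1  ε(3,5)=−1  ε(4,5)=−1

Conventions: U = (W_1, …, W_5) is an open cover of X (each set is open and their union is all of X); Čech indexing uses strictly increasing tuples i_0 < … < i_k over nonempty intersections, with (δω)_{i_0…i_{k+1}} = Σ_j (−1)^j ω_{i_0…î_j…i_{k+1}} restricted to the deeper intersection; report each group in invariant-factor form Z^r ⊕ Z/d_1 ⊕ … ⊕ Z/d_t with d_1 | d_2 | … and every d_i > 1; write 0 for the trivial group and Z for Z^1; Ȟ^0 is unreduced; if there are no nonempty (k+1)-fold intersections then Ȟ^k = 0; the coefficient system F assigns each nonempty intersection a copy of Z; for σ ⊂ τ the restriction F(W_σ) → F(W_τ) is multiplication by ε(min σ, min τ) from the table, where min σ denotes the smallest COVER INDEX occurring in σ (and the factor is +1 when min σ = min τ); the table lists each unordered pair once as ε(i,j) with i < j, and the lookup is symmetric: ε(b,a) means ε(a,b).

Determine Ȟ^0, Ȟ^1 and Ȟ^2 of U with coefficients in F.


Ȟ^0 = Z,  Ȟ^1 = Z^2,  Ȟ^2 = 0

nonempty overlaps:
  W12={g,i} W13={a,j} W14={b,c} W15={d} W23={e,k} W45={f}
C dims 5,6; δ0: rk 4, SNF 1^4
degree 0: 5−4−0 = 1 → Ȟ^0 ≅ Z
degree 1: 6−0−4 = 2 → Ȟ^1 ≅ Z^2
degree 2: 0−0−0 = 0 → Ȟ^2 ≅ 0
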